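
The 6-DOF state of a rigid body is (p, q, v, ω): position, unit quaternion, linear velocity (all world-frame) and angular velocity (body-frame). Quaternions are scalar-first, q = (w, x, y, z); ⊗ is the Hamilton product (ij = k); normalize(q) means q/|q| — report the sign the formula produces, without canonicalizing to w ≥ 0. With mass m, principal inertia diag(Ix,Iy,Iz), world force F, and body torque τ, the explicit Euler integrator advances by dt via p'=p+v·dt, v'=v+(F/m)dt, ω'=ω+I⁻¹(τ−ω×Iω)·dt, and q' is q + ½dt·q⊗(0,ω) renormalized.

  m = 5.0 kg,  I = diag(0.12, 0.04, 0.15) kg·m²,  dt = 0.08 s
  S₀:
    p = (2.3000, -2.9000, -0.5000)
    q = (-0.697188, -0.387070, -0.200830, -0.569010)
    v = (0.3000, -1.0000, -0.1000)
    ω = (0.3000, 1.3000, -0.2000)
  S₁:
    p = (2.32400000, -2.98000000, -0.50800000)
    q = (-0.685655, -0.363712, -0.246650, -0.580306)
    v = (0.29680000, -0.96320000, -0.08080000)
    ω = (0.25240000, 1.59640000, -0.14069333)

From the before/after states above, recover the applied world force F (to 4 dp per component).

F = (-0.2000, 2.3000, 1.2000)

v₁ − v₀ = (-0.00320000, 0.03680000, 0.01920000)
m·(v₁−v₀)/dt = (-0.2000, 2.3000, 1.2000)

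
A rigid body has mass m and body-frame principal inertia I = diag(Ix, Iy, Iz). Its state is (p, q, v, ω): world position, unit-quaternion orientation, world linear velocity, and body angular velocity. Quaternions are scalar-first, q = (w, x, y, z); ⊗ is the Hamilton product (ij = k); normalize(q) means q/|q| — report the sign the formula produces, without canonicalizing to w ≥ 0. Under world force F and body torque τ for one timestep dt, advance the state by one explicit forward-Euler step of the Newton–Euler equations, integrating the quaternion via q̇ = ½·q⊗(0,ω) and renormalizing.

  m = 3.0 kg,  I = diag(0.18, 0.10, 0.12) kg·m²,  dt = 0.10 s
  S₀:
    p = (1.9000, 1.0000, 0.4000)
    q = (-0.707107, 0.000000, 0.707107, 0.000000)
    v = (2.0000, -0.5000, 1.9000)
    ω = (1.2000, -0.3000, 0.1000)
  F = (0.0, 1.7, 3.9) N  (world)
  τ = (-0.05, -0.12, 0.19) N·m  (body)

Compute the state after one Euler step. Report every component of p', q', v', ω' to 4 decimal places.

p' = (2.1000, 0.9500, 0.5900)
q' = (-0.6952, -0.0388, 0.7163, -0.0459)
v' = (2.0000, -0.4433, 2.0300)
ω' = (1.1726, -0.4272, 0.2343)

linear accel F/m = (0.0000, 0.5667, 1.3000)
new position p' = (2.1000, 0.9500, 0.5900)
new velocity v' = (2.0000, -0.4433, 2.0300)
(τ − ω×Iω)/I = (-0.2744, -1.2720, 1.3433)
ω' = ω + α·dt = (1.1726, -0.4272, 0.2343)
Hamilton product q⊗(0,ω) = (0.2121321, -0.7778177, 0.2121321, -0.9192391)
q' = normalize(q + ½dt·q⊗(0,ω)) = (-0.6952, -0.0388, 0.7163, -0.0459)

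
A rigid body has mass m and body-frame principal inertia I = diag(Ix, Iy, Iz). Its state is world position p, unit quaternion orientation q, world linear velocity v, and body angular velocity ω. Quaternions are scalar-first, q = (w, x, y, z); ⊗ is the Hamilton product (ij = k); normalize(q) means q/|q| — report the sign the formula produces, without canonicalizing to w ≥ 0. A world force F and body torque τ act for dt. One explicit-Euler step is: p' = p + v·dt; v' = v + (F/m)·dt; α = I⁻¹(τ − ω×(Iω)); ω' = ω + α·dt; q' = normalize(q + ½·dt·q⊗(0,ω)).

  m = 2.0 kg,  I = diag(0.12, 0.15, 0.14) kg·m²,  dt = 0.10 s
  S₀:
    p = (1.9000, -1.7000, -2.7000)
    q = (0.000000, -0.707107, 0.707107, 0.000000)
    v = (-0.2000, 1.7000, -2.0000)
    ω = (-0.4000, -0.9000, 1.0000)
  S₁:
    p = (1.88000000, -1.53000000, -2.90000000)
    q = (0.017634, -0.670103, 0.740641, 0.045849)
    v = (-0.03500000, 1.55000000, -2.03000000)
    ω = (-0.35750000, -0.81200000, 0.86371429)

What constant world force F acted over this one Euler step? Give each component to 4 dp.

F = (3.3000, -3.0000, -0.6000)

velocity change Δv = (0.16500000, -0.15000000, -0.03000000)
applied force F = (3.3000, -3.0000, -0.6000)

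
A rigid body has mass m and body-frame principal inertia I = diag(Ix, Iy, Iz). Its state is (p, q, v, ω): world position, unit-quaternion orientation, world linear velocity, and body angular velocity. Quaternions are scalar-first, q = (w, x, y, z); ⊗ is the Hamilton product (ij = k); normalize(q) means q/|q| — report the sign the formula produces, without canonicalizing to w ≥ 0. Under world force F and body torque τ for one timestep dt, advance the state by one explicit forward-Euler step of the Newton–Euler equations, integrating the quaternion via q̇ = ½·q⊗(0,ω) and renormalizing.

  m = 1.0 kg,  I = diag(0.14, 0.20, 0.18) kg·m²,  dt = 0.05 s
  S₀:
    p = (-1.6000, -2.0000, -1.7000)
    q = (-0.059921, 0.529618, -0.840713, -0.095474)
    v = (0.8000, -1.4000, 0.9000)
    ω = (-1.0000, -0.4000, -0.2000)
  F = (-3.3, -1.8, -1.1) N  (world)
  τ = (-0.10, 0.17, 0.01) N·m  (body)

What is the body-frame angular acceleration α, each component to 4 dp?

precession coupling ω×(Iω) = (-0.0016, -0.0080, 0.0240)
(τ − ω×Iω)/I = (-0.7029, 0.8900, -0.0778)

α = (-0.7029, 0.8900, -0.0778)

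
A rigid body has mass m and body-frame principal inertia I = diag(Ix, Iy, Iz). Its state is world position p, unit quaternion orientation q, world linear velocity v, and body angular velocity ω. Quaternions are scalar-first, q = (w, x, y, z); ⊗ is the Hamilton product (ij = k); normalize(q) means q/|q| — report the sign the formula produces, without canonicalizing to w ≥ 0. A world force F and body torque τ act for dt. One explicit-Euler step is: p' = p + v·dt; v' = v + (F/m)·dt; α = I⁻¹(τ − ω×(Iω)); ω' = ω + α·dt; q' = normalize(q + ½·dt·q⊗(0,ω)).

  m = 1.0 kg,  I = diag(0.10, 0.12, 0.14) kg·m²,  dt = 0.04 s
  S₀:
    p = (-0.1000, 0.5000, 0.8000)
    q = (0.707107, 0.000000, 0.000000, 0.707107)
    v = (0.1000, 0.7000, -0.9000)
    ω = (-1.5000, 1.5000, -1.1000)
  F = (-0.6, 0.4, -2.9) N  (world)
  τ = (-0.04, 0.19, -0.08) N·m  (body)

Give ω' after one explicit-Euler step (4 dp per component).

ω' = (-1.5028, 1.5853, -1.1100)

angular accel α = (-0.0700, 2.1333, -0.2500)
ω + α·dt = (-1.5028, 1.5853, -1.1100)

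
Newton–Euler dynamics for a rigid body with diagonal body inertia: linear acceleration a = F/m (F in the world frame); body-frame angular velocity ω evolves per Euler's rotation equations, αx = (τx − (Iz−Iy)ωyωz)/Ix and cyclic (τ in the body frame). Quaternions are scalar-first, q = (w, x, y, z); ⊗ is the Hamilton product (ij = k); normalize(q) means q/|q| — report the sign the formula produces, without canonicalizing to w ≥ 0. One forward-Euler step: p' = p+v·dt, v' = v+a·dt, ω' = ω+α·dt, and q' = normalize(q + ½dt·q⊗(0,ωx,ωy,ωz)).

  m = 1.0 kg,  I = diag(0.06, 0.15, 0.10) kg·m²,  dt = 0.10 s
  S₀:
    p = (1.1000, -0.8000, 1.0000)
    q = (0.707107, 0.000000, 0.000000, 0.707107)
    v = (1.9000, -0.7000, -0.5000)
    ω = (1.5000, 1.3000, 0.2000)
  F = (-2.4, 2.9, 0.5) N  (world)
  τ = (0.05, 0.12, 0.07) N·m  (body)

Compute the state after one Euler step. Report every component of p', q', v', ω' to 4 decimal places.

p + v·dt = (1.2900, -0.8700, 0.9500)
v' = v + a·dt = (1.6600, -0.4100, -0.4500)
precession coupling ω×(Iω) = (-0.0130, -0.0120, 0.1755)
α = I⁻¹(τ − ω×Iω) = (1.0500, 0.8800, -1.0550)
new body rate ω' = (1.6050, 1.3880, 0.0945)
q⊗(0,ω) = (-0.1414214, 0.1414214, 1.9798996, 0.1414214)
q' = normalize(q + ½dt·q⊗(0,ω)) = (0.6966, 0.0070, 0.0985, 0.7107)

p' = (1.2900, -0.8700, 0.9500)
q' = (0.6966, 0.0070, 0.0985, 0.7107)
v' = (1.6600, -0.4100, -0.4500)
ω' = (1.6050, 1.3880, 0.0945)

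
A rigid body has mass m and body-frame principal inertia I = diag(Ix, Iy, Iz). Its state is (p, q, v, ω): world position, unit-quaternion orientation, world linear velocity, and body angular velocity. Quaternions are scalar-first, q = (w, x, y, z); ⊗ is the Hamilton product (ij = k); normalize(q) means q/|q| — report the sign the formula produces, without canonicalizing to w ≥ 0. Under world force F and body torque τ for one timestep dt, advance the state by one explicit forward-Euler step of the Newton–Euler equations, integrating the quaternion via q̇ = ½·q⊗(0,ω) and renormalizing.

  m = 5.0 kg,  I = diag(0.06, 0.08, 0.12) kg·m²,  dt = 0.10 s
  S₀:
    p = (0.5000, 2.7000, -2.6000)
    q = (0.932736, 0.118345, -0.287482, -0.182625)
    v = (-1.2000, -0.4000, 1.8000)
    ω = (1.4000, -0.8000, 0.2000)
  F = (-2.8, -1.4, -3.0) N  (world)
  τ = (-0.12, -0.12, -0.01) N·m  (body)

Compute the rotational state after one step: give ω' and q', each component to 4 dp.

ω×(Iω) gyroscopic = (-0.0064, -0.0168, -0.0224)
α = I⁻¹(τ − ω×Iω) = (-1.8933, -1.2900, 0.1033)
new body rate ω' = (1.2107, -0.9290, 0.2103)
2q̇ = q⊗(0,ω) = (-0.3591436, 1.1022340, -1.0255328, 0.4943460)
q' = normalize(q + ½dt·q⊗(0,ω)) = (0.9118, 0.1729, -0.3376, -0.1574)

ω' = (1.2107, -0.9290, 0.2103)
q' = (0.9118, 0.1729, -0.3376, -0.1574)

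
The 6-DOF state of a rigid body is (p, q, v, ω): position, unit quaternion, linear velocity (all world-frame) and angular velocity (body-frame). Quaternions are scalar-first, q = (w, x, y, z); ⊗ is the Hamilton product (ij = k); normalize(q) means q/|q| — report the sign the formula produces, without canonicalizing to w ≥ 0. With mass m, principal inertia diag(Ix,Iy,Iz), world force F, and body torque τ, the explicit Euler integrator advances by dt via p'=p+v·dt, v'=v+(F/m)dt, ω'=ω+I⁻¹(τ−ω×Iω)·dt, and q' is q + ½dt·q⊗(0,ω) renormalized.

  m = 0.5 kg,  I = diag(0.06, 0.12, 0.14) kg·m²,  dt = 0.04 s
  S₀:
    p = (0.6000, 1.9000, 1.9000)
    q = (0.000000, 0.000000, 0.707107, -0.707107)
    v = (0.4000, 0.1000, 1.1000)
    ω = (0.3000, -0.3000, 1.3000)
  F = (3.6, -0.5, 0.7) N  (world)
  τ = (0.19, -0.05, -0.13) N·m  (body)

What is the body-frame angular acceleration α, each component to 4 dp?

α = (3.2967, -0.1567, -0.8900)

gyro term ω×Iω = (-0.0078, -0.0312, -0.0054)
α = I⁻¹(τ − ω×Iω) = (3.2967, -0.1567, -0.8900)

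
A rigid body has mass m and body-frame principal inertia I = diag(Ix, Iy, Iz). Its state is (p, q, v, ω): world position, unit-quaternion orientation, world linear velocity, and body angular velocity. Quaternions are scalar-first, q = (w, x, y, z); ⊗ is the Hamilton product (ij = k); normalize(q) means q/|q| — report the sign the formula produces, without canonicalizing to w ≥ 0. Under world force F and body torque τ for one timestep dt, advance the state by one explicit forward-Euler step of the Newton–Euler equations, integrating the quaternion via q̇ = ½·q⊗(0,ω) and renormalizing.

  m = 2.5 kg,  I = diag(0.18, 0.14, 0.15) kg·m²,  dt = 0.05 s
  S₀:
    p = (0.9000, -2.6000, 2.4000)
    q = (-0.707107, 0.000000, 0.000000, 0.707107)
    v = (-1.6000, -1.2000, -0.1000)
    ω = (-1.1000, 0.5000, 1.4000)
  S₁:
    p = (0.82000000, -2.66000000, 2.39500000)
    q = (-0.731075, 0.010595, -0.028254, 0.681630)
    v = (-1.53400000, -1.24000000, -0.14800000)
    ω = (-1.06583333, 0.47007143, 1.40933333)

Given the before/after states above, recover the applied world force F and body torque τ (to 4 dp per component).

F = (3.3000, -2.0000, -2.4000)
τ = (0.1300, -0.1300, 0.0500)

v₁ − v₀ = (0.06600000, -0.04000000, -0.04800000)
F = m·Δv/dt = (3.3000, -2.0000, -2.4000)
rate change Δω = (0.03416667, -0.02992857, 0.00933333)
precession coupling = (0.0070, -0.0462, 0.0220)
applied torque τ = (0.1300, -0.1300, 0.0500)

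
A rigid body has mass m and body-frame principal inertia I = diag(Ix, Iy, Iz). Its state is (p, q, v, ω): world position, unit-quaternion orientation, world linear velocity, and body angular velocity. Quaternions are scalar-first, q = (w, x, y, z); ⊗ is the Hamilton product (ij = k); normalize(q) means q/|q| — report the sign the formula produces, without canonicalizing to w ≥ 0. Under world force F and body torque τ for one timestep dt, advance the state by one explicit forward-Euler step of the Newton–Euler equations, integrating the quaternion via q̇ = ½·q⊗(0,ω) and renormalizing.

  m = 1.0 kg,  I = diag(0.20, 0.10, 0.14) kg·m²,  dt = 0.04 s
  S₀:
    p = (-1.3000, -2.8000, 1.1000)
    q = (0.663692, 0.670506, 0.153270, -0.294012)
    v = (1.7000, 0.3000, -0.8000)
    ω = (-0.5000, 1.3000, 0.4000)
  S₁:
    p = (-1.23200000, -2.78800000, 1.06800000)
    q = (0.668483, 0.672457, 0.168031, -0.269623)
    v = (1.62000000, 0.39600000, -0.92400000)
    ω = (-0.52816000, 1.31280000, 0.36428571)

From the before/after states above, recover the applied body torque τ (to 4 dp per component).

Δω = ω₁−ω₀ = (-0.02816000, 0.01280000, -0.03571429)
ω₀×(Iω₀) = (0.0208, -0.0120, 0.0650)
I·α + gyro = (-0.1200, 0.0200, -0.0600)

τ = (-0.1200, 0.0200, -0.0600)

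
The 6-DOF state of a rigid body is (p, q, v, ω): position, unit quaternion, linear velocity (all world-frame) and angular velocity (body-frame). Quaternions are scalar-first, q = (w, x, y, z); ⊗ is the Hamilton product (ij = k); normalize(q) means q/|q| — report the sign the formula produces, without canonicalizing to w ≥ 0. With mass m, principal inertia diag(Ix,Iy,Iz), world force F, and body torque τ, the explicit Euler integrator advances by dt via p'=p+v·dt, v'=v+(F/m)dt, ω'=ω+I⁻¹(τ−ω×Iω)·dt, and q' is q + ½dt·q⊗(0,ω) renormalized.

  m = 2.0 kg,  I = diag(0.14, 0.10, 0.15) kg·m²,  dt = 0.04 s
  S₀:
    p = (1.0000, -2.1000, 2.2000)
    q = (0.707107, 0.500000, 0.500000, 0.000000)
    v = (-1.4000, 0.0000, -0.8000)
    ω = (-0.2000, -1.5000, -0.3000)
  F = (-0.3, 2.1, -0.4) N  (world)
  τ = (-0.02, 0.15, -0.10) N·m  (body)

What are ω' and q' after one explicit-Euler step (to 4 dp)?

ω' = (-0.2121, -1.4398, -0.3235)
q' = (0.7238, 0.4939, 0.4816, -0.0172)

angular accel α = (-0.3036, 1.5060, -0.5867)
new body rate ω' = (-0.2121, -1.4398, -0.3235)
Hamilton product q⊗(0,ω) = (0.8500000, -0.2914214, -0.9106605, -0.8621321)
updated quaternion q' = (0.7238, 0.4939, 0.4816, -0.0172)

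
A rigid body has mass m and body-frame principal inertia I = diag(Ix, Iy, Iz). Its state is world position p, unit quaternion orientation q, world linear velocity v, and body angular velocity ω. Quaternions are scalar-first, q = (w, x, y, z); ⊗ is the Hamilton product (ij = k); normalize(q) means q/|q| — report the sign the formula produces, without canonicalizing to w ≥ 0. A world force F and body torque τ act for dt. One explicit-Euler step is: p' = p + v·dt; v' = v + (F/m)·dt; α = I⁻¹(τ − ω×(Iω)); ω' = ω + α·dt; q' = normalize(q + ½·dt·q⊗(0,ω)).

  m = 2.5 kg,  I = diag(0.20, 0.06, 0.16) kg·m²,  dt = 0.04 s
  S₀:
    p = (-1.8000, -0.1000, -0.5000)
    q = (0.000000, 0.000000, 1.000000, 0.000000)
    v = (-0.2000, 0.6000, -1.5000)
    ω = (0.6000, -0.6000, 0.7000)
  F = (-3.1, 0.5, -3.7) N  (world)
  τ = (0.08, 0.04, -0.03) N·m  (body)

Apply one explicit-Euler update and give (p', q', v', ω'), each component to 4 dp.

a = F/m = (-1.2400, 0.2000, -1.4800)
p + v·dt = (-1.8080, -0.0760, -0.5600)
v' = v + a·dt = (-0.2496, 0.6080, -1.5592)
gyro term ω×Iω = (-0.0420, 0.0168, 0.0504)
(τ − ω×Iω)/I = (0.6100, 0.3867, -0.5025)
ω + α·dt = (0.6244, -0.5845, 0.6799)
Hamilton product q⊗(0,ω) = (0.6000000, 0.7000000, 0.0000000, -0.6000000)
q + ½dt·q⊗(0,ω), renormalized = (0.0120, 0.0140, 0.9998, -0.0120)

p' = (-1.8080, -0.0760, -0.5600)
q' = (0.0120, 0.0140, 0.9998, -0.0120)
v' = (-0.2496, 0.6080, -1.5592)
ω' = (0.6244, -0.5845, 0.6799)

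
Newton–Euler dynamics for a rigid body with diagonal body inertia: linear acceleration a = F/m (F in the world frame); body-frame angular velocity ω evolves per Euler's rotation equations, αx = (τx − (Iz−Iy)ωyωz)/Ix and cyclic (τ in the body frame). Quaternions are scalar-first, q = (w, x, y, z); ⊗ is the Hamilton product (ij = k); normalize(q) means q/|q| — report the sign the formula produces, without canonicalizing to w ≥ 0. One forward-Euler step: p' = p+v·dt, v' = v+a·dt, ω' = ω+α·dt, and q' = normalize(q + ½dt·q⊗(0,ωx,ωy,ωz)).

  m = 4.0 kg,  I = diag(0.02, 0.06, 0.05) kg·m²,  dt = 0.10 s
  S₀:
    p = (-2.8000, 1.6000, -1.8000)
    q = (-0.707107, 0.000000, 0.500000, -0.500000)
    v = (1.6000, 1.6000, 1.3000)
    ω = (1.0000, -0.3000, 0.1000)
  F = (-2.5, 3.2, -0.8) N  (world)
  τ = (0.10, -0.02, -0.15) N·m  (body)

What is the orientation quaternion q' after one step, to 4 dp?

q' = (-0.6962, -0.0403, 0.4849, -0.5278)

Hamilton product q⊗(0,ω) = (0.2000000, -0.8071070, -0.2878679, -0.5707107)
updated quaternion q' = (-0.6962, -0.0403, 0.4849, -0.5278)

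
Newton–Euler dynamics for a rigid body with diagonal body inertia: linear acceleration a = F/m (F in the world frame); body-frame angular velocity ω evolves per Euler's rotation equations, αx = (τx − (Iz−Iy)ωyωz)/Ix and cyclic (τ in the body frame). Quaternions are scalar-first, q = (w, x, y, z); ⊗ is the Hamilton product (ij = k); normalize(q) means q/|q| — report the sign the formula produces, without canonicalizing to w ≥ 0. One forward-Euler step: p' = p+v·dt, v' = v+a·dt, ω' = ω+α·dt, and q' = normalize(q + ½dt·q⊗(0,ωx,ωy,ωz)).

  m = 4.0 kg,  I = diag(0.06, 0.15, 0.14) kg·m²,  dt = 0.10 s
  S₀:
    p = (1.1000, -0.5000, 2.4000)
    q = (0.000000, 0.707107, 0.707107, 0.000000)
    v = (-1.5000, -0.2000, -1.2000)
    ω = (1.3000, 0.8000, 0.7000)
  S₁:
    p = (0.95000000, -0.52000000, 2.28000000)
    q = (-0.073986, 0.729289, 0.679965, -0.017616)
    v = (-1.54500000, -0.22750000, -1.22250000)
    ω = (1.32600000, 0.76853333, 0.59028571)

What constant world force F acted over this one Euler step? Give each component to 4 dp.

F = (-1.8000, -1.1000, -0.9000)

Δv = v₁−v₀ = (-0.04500000, -0.02750000, -0.02250000)
applied force F = (-1.8000, -1.1000, -0.9000)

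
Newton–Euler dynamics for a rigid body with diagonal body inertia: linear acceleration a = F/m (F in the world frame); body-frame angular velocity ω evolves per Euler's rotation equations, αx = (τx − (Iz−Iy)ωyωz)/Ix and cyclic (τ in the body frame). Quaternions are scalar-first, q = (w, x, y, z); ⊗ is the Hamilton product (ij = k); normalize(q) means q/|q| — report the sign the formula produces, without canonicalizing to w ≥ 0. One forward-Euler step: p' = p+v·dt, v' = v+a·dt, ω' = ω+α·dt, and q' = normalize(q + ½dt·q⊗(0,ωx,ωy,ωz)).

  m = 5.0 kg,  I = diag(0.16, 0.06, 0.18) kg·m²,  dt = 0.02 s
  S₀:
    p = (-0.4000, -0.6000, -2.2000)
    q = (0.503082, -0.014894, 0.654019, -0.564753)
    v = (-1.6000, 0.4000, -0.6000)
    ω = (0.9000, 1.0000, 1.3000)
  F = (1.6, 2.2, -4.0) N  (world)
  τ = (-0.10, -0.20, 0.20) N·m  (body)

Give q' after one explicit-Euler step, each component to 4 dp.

q⊗(0,ω) = (0.0935645, 1.8677515, 0.0141665, 0.0504955)
q + ½dt·q⊗(0,ω), renormalized = (0.5039, 0.0038, 0.6540, -0.5641)

q' = (0.5039, 0.0038, 0.6540, -0.5641)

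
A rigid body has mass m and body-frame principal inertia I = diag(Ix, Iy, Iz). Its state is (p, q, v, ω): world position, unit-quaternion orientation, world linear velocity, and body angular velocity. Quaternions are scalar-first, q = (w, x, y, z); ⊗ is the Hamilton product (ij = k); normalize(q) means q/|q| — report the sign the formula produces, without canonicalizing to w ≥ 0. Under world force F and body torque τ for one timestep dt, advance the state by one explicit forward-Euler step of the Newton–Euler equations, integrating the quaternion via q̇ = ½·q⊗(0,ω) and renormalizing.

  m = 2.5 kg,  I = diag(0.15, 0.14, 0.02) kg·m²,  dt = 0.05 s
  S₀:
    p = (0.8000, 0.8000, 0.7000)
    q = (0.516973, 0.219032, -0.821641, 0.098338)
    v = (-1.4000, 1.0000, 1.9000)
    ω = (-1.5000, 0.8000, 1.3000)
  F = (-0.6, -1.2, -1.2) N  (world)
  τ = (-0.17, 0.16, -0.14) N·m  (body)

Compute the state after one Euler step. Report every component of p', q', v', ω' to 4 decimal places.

angular accel α = (-0.3013, 2.9536, -7.6000)
ω' = ω + α·dt = (-1.5151, 0.9477, 0.9200)
q⊗(0,ω) = (0.8580214, -1.9222632, -0.0186702, -0.3851710)
q' = normalize(q + ½dt·q⊗(0,ω)) = (0.5377, 0.1707, -0.8209, 0.0886)
linear accel F/m = (-0.2400, -0.4800, -0.4800)
p' = p + v·dt = (0.7300, 0.8500, 0.7950)
new velocity v' = (-1.4120, 0.9760, 1.8760)

p' = (0.7300, 0.8500, 0.7950)
q' = (0.5377, 0.1707, -0.8209, 0.0886)
v' = (-1.4120, 0.9760, 1.8760)
ω' = (-1.5151, 0.9477, 0.9200)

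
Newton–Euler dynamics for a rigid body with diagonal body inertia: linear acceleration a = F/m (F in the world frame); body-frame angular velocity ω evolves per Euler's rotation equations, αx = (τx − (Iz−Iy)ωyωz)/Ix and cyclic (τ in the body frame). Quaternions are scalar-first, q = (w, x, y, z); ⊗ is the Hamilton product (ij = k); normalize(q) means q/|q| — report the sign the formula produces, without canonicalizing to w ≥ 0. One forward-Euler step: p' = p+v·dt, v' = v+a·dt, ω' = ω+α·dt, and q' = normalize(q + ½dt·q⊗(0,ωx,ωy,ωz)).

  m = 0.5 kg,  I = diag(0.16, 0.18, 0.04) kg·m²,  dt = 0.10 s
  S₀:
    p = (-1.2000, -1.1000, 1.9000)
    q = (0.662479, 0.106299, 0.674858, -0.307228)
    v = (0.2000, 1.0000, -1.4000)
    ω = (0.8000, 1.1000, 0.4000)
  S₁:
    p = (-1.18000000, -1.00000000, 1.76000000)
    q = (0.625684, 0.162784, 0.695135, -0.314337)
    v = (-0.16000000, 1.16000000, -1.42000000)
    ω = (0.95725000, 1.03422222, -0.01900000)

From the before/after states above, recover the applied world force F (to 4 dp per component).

F = (-1.8000, 0.8000, -0.1000)

v₁ − v₀ = (-0.36000000, 0.16000000, -0.02000000)
m·(v₁−v₀)/dt = (-1.8000, 0.8000, -0.1000)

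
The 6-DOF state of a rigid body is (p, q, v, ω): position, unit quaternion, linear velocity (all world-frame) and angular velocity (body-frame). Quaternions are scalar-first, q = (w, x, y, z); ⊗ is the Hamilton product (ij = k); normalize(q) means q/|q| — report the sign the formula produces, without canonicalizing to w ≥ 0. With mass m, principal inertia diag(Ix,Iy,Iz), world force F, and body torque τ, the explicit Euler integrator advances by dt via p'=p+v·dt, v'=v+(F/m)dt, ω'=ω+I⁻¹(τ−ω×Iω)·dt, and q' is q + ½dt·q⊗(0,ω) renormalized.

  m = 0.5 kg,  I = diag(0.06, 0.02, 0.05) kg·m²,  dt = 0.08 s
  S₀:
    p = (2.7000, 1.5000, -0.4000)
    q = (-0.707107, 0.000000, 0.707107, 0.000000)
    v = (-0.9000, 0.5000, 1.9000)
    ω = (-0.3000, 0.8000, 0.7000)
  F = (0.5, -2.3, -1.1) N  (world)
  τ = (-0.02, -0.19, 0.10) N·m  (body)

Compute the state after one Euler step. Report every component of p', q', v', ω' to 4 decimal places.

p' = (2.6280, 1.5400, -0.2480)
q' = (-0.7290, 0.0283, 0.6838, -0.0113)
v' = (-0.8200, 0.1320, 1.7240)
ω' = (-0.3491, 0.0484, 0.8446)

ω×(Iω) gyroscopic = (0.0168, -0.0021, 0.0096)
α = I⁻¹(τ − ω×Iω) = (-0.6133, -9.3950, 1.8080)
ω + α·dt = (-0.3491, 0.0484, 0.8446)
Hamilton product q⊗(0,ω) = (-0.5656856, 0.7071070, -0.5656856, -0.2828428)
q + ½dt·q⊗(0,ω), renormalized = (-0.7290, 0.0283, 0.6838, -0.0113)
linear accel F/m = (1.0000, -4.6000, -2.2000)
p' = p + v·dt = (2.6280, 1.5400, -0.2480)
v + (F/m)dt = (-0.8200, 0.1320, 1.7240)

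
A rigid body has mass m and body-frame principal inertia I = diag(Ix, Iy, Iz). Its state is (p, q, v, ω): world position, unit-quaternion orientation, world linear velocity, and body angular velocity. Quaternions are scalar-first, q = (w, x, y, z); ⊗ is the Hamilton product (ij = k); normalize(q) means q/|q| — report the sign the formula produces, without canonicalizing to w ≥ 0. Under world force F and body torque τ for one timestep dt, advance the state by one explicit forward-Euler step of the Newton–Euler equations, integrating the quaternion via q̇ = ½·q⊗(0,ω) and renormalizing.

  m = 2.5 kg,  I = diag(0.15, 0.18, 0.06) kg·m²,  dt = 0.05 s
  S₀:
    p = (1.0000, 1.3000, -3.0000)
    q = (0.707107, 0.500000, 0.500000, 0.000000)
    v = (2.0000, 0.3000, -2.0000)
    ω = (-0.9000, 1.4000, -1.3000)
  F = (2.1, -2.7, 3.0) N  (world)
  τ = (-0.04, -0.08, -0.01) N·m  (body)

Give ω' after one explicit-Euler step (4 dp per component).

ω' = (-0.9861, 1.3485, -1.2768)

(τ − ω×Iω)/I = (-1.7227, -1.0294, 0.4633)
ω' = ω + α·dt = (-0.9861, 1.3485, -1.2768)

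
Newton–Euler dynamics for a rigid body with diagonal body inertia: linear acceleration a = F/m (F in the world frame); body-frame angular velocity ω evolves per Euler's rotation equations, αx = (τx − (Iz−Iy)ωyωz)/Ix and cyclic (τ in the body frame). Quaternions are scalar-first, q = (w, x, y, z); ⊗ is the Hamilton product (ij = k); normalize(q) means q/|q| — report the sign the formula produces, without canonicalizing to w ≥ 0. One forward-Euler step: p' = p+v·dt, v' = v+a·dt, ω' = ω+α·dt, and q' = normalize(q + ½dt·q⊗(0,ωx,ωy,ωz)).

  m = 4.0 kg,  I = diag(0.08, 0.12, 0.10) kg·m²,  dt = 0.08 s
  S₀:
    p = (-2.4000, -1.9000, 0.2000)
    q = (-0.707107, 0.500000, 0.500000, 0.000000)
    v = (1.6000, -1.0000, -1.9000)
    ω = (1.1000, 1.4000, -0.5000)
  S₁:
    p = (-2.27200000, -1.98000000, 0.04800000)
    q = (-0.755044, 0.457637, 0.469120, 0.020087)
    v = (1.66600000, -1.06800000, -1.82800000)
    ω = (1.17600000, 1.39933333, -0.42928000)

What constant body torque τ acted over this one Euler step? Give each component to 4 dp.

Δω = ω₁−ω₀ = (0.07600000, -0.00066667, 0.07072000)
applied torque τ = (0.0900, 0.0100, 0.1500)

τ = (0.0900, 0.0100, 0.1500)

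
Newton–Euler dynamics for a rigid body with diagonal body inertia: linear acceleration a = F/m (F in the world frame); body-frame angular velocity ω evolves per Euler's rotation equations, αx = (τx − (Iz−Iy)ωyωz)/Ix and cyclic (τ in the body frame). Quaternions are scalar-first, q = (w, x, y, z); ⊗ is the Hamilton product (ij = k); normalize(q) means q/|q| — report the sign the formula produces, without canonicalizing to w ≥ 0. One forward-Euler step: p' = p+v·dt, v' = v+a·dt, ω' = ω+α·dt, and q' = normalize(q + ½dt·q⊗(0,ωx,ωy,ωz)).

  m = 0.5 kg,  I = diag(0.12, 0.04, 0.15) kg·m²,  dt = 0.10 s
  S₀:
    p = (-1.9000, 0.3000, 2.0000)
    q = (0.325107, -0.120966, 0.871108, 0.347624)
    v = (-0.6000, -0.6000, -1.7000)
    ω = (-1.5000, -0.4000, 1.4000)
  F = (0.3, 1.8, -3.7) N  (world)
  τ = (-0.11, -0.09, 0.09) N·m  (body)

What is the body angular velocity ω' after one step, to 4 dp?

angular accel α = (-0.4033, -3.8250, 0.9200)
ω' = ω + α·dt = (-1.5403, -0.7825, 1.4920)

ω' = (-1.5403, -0.7825, 1.4920)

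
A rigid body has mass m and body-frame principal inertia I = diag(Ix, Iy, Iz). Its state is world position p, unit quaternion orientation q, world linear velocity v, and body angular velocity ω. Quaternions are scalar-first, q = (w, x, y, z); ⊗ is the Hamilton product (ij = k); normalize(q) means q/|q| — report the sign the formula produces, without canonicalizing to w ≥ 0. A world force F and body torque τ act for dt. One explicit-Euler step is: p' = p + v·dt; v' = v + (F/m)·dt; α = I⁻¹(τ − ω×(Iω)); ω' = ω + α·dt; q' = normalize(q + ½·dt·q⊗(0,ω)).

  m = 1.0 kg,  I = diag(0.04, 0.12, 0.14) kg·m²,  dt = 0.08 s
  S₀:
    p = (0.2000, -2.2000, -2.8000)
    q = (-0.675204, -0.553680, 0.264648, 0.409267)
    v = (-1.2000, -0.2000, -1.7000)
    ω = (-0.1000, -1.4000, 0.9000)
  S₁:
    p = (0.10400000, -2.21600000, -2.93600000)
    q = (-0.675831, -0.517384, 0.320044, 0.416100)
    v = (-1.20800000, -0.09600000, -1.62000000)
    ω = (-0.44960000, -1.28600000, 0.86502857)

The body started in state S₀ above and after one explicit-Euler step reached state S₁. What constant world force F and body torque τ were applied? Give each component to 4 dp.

v₁ − v₀ = (-0.00800000, 0.10400000, 0.08000000)
applied force F = (-0.1000, 1.3000, 1.0000)
rate change Δω = (-0.34960000, 0.11400000, -0.03497143)
ω₀×(Iω₀) = (-0.0252, 0.0090, 0.0112)
applied torque τ = (-0.2000, 0.1800, -0.0500)

F = (-0.1000, 1.3000, 1.0000)
τ = (-0.2000, 0.1800, -0.0500)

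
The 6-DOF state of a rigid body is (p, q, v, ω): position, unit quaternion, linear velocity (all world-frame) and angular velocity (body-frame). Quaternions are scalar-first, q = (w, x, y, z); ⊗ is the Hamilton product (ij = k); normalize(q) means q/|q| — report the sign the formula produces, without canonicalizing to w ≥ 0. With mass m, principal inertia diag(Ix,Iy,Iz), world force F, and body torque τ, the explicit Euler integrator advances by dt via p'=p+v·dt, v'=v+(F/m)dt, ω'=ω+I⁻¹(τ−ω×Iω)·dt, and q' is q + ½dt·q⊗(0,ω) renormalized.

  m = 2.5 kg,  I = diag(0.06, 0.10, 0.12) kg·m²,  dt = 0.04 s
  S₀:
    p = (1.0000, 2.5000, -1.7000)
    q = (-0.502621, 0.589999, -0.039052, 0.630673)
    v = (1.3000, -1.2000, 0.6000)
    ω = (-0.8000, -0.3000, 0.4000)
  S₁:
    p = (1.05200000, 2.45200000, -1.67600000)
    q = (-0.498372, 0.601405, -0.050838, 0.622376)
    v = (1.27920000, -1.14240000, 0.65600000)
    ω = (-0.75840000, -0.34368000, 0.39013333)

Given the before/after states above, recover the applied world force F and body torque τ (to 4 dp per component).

ω₁ − ω₀ = (0.04160000, -0.04368000, -0.00986667)
τ = I·(Δω/dt) + ω₀×(Iω₀) = (0.0600, -0.0900, -0.0200)
Δv = v₁−v₀ = (-0.02080000, 0.05760000, 0.05600000)
applied force F = (-1.3000, 3.6000, 3.5000)

F = (-1.3000, 3.6000, 3.5000)
τ = (0.0600, -0.0900, -0.0200)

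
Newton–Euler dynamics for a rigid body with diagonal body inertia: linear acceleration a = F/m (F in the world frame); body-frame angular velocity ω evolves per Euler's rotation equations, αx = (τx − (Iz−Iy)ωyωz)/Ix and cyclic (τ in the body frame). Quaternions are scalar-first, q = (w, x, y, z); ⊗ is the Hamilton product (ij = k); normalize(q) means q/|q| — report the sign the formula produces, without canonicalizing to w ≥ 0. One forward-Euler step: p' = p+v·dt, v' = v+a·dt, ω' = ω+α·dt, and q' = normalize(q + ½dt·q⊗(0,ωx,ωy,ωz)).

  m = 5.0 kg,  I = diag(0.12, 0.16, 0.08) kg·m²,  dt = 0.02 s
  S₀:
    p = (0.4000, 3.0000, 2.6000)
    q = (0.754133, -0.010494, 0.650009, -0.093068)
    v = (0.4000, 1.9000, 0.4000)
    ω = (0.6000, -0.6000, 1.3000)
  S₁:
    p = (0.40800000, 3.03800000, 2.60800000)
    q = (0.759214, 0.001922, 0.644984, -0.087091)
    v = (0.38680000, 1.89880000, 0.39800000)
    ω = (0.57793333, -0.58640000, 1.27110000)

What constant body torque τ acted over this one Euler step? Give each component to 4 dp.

τ = (-0.0700, 0.1400, -0.1300)

ω₁ − ω₀ = (-0.02206667, 0.01360000, -0.02890000)
gyro term ω₀×Iω₀ = (0.0624, 0.0312, -0.0144)
applied torque τ = (-0.0700, 0.1400, -0.1300)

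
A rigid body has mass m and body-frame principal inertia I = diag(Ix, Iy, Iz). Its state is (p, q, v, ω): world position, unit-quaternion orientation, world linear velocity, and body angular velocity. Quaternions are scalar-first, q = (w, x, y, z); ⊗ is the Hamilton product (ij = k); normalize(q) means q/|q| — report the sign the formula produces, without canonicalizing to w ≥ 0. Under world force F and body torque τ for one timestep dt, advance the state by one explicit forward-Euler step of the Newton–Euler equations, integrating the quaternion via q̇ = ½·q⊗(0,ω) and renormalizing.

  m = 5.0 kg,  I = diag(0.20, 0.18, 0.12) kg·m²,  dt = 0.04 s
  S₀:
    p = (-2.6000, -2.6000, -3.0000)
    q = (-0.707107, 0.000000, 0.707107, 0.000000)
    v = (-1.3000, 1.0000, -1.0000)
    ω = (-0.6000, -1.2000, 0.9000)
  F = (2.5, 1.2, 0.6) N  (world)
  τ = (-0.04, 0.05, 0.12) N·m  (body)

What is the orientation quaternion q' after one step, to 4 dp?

Hamilton product q⊗(0,ω) = (0.8485284, 1.0606605, 0.8485284, -0.2121321)
q + ½dt·q⊗(0,ω), renormalized = (-0.6898, 0.0212, 0.7237, -0.0042)

q' = (-0.6898, 0.0212, 0.7237, -0.0042)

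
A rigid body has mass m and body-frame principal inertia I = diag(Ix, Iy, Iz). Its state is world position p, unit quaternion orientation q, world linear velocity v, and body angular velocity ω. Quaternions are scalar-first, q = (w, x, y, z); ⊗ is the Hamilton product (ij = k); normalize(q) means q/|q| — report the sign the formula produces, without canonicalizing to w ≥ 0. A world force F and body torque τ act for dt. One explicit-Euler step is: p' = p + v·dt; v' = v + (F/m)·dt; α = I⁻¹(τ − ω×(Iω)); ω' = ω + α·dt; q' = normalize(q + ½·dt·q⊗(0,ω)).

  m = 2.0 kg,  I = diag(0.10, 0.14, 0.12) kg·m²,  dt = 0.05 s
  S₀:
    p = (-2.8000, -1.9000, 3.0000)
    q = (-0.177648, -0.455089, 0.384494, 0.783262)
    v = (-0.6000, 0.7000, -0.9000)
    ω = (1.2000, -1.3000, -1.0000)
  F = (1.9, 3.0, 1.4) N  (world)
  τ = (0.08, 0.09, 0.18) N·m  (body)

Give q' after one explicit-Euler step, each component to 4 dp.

q⊗(0,ω) = (1.8292110, 0.4205690, 0.7157678, 0.3078709)
q + ½dt·q⊗(0,ω), renormalized = (-0.1317, -0.4440, 0.4019, 0.7899)

q' = (-0.1317, -0.4440, 0.4019, 0.7899)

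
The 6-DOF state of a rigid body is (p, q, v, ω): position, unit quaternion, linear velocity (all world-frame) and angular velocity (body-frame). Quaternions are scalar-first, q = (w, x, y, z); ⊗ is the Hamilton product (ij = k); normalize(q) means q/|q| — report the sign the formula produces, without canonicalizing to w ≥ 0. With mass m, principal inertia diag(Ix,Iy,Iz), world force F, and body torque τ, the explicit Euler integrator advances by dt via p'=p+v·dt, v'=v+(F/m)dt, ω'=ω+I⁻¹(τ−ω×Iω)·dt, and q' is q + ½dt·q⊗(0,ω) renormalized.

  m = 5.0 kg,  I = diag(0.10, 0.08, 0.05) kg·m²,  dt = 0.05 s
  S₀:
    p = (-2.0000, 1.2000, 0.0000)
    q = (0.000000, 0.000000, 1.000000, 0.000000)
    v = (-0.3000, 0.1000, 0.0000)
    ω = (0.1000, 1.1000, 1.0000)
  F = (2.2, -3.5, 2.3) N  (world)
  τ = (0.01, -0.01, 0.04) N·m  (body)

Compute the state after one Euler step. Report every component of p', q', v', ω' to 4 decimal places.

precession coupling ω×(Iω) = (-0.0330, 0.0050, -0.0022)
(τ − ω×Iω)/I = (0.4300, -0.1875, 0.8440)
new body rate ω' = (0.1215, 1.0906, 1.0422)
2q̇ = q⊗(0,ω) = (-1.1000000, 1.0000000, 0.0000000, -0.1000000)
updated quaternion q' = (-0.0275, 0.0250, 0.9993, -0.0025)
p' = p + v·dt = (-2.0150, 1.2050, 0.0000)
new velocity v' = (-0.2780, 0.0650, 0.0230)

p' = (-2.0150, 1.2050, 0.0000)
q' = (-0.0275, 0.0250, 0.9993, -0.0025)
v' = (-0.2780, 0.0650, 0.0230)
ω' = (0.1215, 1.0906, 1.0422)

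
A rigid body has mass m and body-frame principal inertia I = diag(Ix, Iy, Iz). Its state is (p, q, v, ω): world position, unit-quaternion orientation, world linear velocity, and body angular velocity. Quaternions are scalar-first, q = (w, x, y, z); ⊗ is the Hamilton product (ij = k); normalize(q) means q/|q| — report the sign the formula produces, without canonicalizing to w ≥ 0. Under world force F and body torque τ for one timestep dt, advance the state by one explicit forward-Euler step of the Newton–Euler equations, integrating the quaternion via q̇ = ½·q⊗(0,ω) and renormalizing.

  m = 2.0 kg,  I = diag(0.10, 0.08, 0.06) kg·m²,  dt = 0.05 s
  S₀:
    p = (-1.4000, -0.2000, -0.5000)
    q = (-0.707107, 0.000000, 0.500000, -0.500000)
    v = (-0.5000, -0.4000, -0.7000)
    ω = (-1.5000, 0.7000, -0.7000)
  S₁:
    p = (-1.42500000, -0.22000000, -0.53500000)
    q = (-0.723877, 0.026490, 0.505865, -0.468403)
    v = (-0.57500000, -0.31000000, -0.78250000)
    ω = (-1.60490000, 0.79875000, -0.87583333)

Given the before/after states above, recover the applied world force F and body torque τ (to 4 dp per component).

Δω = ω₁−ω₀ = (-0.10490000, 0.09875000, -0.17583333)
ω₀×(Iω₀) = (0.0098, 0.0420, 0.0210)
I·α + gyro = (-0.2000, 0.2000, -0.1900)
velocity change Δv = (-0.07500000, 0.09000000, -0.08250000)
m·(v₁−v₀)/dt = (-3.0000, 3.6000, -3.3000)

F = (-3.0000, 3.6000, -3.3000)
τ = (-0.2000, 0.2000, -0.1900)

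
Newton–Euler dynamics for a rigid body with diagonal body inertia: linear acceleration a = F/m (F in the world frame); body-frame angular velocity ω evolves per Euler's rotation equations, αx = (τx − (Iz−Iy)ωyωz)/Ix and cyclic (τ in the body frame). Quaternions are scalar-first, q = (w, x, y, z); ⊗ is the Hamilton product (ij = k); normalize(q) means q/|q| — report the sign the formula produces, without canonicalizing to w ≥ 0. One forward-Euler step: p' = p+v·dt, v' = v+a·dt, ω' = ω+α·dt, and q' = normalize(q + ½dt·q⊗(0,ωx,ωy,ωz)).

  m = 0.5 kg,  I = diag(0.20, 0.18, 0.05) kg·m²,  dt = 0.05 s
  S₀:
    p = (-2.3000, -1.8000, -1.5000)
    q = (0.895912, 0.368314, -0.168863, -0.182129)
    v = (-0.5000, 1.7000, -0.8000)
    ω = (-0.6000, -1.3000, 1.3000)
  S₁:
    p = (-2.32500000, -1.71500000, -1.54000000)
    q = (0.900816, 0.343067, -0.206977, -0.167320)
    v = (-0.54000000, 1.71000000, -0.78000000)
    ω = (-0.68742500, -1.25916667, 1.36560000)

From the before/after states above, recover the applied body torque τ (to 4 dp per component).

rate change Δω = (-0.08742500, 0.04083333, 0.06560000)
applied torque τ = (-0.1300, 0.0300, 0.0500)

τ = (-0.1300, 0.0300, 0.0500)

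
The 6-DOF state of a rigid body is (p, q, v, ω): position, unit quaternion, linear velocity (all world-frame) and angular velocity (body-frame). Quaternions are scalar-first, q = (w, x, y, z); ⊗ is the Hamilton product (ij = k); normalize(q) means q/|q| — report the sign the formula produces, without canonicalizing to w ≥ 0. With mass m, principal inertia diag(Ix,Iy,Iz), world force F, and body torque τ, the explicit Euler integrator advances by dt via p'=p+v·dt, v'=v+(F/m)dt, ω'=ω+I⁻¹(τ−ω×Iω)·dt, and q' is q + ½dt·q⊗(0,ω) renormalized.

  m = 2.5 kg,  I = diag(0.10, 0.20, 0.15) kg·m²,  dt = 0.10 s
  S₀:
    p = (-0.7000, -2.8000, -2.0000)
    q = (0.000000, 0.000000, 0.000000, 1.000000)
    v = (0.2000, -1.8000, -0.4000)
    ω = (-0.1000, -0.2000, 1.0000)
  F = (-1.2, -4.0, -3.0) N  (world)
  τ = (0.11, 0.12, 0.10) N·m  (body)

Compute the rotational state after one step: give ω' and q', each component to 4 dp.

precession coupling ω×(Iω) = (0.0100, 0.0050, 0.0020)
angular accel α = (1.0000, 0.5750, 0.6533)
ω' = ω + α·dt = (0.0000, -0.1425, 1.0653)
Hamilton product q⊗(0,ω) = (-1.0000000, 0.2000000, -0.1000000, 0.0000000)
updated quaternion q' = (-0.0499, 0.0100, -0.0050, 0.9987)

ω' = (0.0000, -0.1425, 1.0653)
q' = (-0.0499, 0.0100, -0.0050, 0.9987)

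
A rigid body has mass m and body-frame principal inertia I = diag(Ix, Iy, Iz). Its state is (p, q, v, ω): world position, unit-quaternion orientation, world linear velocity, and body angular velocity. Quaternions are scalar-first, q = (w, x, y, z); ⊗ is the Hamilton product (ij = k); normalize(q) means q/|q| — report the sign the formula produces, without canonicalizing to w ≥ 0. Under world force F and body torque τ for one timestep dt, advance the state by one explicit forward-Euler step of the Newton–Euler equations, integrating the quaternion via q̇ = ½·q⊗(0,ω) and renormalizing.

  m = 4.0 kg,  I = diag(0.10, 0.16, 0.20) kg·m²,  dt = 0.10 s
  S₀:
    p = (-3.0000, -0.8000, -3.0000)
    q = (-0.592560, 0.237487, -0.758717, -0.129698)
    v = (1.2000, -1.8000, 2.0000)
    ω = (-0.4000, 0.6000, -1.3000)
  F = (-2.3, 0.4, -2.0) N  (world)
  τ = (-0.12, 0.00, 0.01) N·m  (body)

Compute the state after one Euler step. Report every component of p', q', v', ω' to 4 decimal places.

p' = (-2.8800, -0.9800, -2.8000)
q' = (-0.5719, 0.3017, -0.7564, -0.0990)
v' = (1.1425, -1.7900, 1.9500)
ω' = (-0.4888, 0.6325, -1.2878)

p + v·dt = (-2.8800, -0.9800, -2.8000)
v + (F/m)dt = (1.1425, -1.7900, 1.9500)
gyro term ω×Iω = (-0.0312, -0.0520, -0.0144)
(τ − ω×Iω)/I = (-0.8880, 0.3250, 0.1220)
new body rate ω' = (-0.4888, 0.6325, -1.2878)
2q̇ = q⊗(0,ω) = (0.3816176, 1.3011749, 0.0050763, 0.6093334)
q' = normalize(q + ½dt·q⊗(0,ω)) = (-0.5719, 0.3017, -0.7564, -0.0990)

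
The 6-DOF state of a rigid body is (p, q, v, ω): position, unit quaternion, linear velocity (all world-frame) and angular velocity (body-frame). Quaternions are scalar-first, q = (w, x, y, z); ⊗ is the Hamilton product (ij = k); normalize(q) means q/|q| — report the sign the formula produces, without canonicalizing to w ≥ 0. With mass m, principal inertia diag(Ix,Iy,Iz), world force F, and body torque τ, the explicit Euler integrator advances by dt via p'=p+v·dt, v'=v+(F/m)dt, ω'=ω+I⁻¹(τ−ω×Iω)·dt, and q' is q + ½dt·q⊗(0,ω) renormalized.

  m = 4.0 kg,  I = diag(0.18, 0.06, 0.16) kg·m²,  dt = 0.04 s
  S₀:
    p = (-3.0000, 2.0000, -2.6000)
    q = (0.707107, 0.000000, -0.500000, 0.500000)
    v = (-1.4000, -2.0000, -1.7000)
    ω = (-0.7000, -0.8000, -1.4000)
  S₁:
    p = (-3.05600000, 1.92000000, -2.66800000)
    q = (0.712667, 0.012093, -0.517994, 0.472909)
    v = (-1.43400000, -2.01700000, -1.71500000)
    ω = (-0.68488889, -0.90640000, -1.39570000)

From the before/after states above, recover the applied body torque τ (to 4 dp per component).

τ = (0.1800, -0.1400, -0.0500)

ω₁ − ω₀ = (0.01511111, -0.10640000, 0.00430000)
gyro term ω₀×Iω₀ = (0.1120, 0.0196, -0.0672)
τ = I·(Δω/dt) + ω₀×(Iω₀) = (0.1800, -0.1400, -0.0500)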